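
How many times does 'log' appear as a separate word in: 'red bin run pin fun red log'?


Scanning each word for exact match 'log':
  Word 1: 'red' -> no
  Word 2: 'bin' -> no
  Word 3: 'run' -> no
  Word 4: 'pin' -> no
  Word 5: 'fun' -> no
  Word 6: 'red' -> no
  Word 7: 'log' -> MATCH
Total matches: 1

1


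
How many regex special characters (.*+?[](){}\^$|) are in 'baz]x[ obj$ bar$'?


Regex special characters are: . * + ? [ ] ( ) { } \ ^ $ |
Scanning 'baz]x[ obj$ bar$':
  pos 3: ']' -> SPECIAL
  pos 5: '[' -> SPECIAL
  pos 10: '$' -> SPECIAL
  pos 15: '$' -> SPECIAL
Special chars found: [']', '[', '$', '$']
Total: 4

4


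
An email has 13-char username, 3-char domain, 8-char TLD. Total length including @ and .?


An email address has format: username@domain.tld
Username length: 13
'@' character: 1
Domain length: 3
'.' character: 1
TLD length: 8
Total = 13 + 1 + 3 + 1 + 8 = 26

26


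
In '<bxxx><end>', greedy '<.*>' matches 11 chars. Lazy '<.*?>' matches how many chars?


Greedy '<.*>' tries to match as MUCH as possible.
Lazy '<.*?>' tries to match as LITTLE as possible.

String: '<bxxx><end>'
Greedy '<.*>' starts at first '<' and extends to the LAST '>': '<bxxx><end>' (11 chars)
Lazy '<.*?>' starts at first '<' and stops at the FIRST '>': '<bxxx>' (6 chars)

6


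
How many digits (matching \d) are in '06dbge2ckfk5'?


\d matches any digit 0-9.
Scanning '06dbge2ckfk5':
  pos 0: '0' -> DIGIT
  pos 1: '6' -> DIGIT
  pos 6: '2' -> DIGIT
  pos 11: '5' -> DIGIT
Digits found: ['0', '6', '2', '5']
Total: 4

4


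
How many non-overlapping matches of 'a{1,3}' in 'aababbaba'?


Pattern 'a{1,3}' matches between 1 and 3 consecutive a's (greedy).
String: 'aababbaba'
Finding runs of a's and applying greedy matching:
  Run at pos 0: 'aa' (length 2)
  Run at pos 3: 'a' (length 1)
  Run at pos 6: 'a' (length 1)
  Run at pos 8: 'a' (length 1)
Matches: ['aa', 'a', 'a', 'a']
Count: 4

4


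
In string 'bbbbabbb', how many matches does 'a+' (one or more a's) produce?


Pattern 'a+' matches one or more consecutive a's.
String: 'bbbbabbb'
Scanning for runs of a:
  Match 1: 'a' (length 1)
Total matches: 1

1


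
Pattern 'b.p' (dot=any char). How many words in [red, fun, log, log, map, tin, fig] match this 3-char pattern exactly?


Pattern 'b.p' means: starts with 'b', any single char, ends with 'p'.
Checking each word (must be exactly 3 chars):
  'red' (len=3): no
  'fun' (len=3): no
  'log' (len=3): no
  'log' (len=3): no
  'map' (len=3): no
  'tin' (len=3): no
  'fig' (len=3): no
Matching words: []
Total: 0

0


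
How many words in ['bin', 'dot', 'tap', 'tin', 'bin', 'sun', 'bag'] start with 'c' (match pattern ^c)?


Pattern ^c anchors to start of word. Check which words begin with 'c':
  'bin' -> no
  'dot' -> no
  'tap' -> no
  'tin' -> no
  'bin' -> no
  'sun' -> no
  'bag' -> no
Matching words: []
Count: 0

0


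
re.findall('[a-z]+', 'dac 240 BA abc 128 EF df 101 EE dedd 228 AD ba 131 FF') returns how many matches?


Pattern '[a-z]+' finds one or more lowercase letters.
Text: 'dac 240 BA abc 128 EF df 101 EE dedd 228 AD ba 131 FF'
Scanning for matches:
  Match 1: 'dac'
  Match 2: 'abc'
  Match 3: 'df'
  Match 4: 'dedd'
  Match 5: 'ba'
Total matches: 5

5


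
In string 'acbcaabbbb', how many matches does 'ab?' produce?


Pattern 'ab?' matches 'a' optionally followed by 'b'.
String: 'acbcaabbbb'
Scanning left to right for 'a' then checking next char:
  Match 1: 'a' (a not followed by b)
  Match 2: 'a' (a not followed by b)
  Match 3: 'ab' (a followed by b)
Total matches: 3

3


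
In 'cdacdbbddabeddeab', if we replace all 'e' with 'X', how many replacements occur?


re.sub('e', 'X', text) replaces every occurrence of 'e' with 'X'.
Text: 'cdacdbbddabeddeab'
Scanning for 'e':
  pos 11: 'e' -> replacement #1
  pos 14: 'e' -> replacement #2
Total replacements: 2

2


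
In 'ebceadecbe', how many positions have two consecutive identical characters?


Looking for consecutive identical characters in 'ebceadecbe':
  pos 0-1: 'e' vs 'b' -> different
  pos 1-2: 'b' vs 'c' -> different
  pos 2-3: 'c' vs 'e' -> different
  pos 3-4: 'e' vs 'a' -> different
  pos 4-5: 'a' vs 'd' -> different
  pos 5-6: 'd' vs 'e' -> different
  pos 6-7: 'e' vs 'c' -> different
  pos 7-8: 'c' vs 'b' -> different
  pos 8-9: 'b' vs 'e' -> different
Consecutive identical pairs: []
Count: 0

0


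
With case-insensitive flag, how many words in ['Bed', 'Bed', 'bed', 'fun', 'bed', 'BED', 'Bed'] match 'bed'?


Case-insensitive matching: compare each word's lowercase form to 'bed'.
  'Bed' -> lower='bed' -> MATCH
  'Bed' -> lower='bed' -> MATCH
  'bed' -> lower='bed' -> MATCH
  'fun' -> lower='fun' -> no
  'bed' -> lower='bed' -> MATCH
  'BED' -> lower='bed' -> MATCH
  'Bed' -> lower='bed' -> MATCH
Matches: ['Bed', 'Bed', 'bed', 'bed', 'BED', 'Bed']
Count: 6

6


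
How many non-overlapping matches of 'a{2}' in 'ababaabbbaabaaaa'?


Pattern 'a{2}' matches exactly 2 consecutive a's (greedy, non-overlapping).
String: 'ababaabbbaabaaaa'
Scanning for runs of a's:
  Run at pos 0: 'a' (length 1) -> 0 match(es)
  Run at pos 2: 'a' (length 1) -> 0 match(es)
  Run at pos 4: 'aa' (length 2) -> 1 match(es)
  Run at pos 9: 'aa' (length 2) -> 1 match(es)
  Run at pos 12: 'aaaa' (length 4) -> 2 match(es)
Matches found: ['aa', 'aa', 'aa', 'aa']
Total: 4

4


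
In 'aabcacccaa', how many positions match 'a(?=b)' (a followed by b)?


Lookahead 'a(?=b)' matches 'a' only when followed by 'b'.
String: 'aabcacccaa'
Checking each position where char is 'a':
  pos 0: 'a' -> no (next='a')
  pos 1: 'a' -> MATCH (next='b')
  pos 4: 'a' -> no (next='c')
  pos 8: 'a' -> no (next='a')
Matching positions: [1]
Count: 1

1


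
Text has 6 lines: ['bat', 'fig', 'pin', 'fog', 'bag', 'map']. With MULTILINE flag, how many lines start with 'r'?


With MULTILINE flag, ^ matches the start of each line.
Lines: ['bat', 'fig', 'pin', 'fog', 'bag', 'map']
Checking which lines start with 'r':
  Line 1: 'bat' -> no
  Line 2: 'fig' -> no
  Line 3: 'pin' -> no
  Line 4: 'fog' -> no
  Line 5: 'bag' -> no
  Line 6: 'map' -> no
Matching lines: []
Count: 0

0


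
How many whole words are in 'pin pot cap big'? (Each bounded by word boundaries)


Word boundaries (\b) mark the start/end of each word.
Text: 'pin pot cap big'
Splitting by whitespace:
  Word 1: 'pin'
  Word 2: 'pot'
  Word 3: 'cap'
  Word 4: 'big'
Total whole words: 4

4


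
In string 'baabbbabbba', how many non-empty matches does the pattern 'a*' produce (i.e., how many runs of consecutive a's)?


Pattern 'a*' matches zero or more a's. We want non-empty runs of consecutive a's.
String: 'baabbbabbba'
Walking through the string to find runs of a's:
  Run 1: positions 1-2 -> 'aa'
  Run 2: positions 6-6 -> 'a'
  Run 3: positions 10-10 -> 'a'
Non-empty runs found: ['aa', 'a', 'a']
Count: 3

3


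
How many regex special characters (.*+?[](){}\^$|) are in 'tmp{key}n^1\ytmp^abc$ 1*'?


Regex special characters are: . * + ? [ ] ( ) { } \ ^ $ |
Scanning 'tmp{key}n^1\ytmp^abc$ 1*':
  pos 3: '{' -> SPECIAL
  pos 7: '}' -> SPECIAL
  pos 9: '^' -> SPECIAL
  pos 11: '\' -> SPECIAL
  pos 16: '^' -> SPECIAL
  pos 20: '$' -> SPECIAL
  pos 23: '*' -> SPECIAL
Special chars found: ['{', '}', '^', '\\', '^', '$', '*']
Total: 7

7


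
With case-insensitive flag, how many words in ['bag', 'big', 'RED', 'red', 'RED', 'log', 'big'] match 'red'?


Case-insensitive matching: compare each word's lowercase form to 'red'.
  'bag' -> lower='bag' -> no
  'big' -> lower='big' -> no
  'RED' -> lower='red' -> MATCH
  'red' -> lower='red' -> MATCH
  'RED' -> lower='red' -> MATCH
  'log' -> lower='log' -> no
  'big' -> lower='big' -> no
Matches: ['RED', 'red', 'RED']
Count: 3

3


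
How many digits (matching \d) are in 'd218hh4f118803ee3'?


\d matches any digit 0-9.
Scanning 'd218hh4f118803ee3':
  pos 1: '2' -> DIGIT
  pos 2: '1' -> DIGIT
  pos 3: '8' -> DIGIT
  pos 6: '4' -> DIGIT
  pos 8: '1' -> DIGIT
  pos 9: '1' -> DIGIT
  pos 10: '8' -> DIGIT
  pos 11: '8' -> DIGIT
  pos 12: '0' -> DIGIT
  pos 13: '3' -> DIGIT
  pos 16: '3' -> DIGIT
Digits found: ['2', '1', '8', '4', '1', '1', '8', '8', '0', '3', '3']
Total: 11

11


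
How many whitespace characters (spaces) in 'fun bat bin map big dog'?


\s matches whitespace characters (spaces, tabs, etc.).
Text: 'fun bat bin map big dog'
This text has 6 words separated by spaces.
Number of spaces = number of words - 1 = 6 - 1 = 5

5


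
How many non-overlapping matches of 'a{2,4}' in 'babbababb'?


Pattern 'a{2,4}' matches between 2 and 4 consecutive a's (greedy).
String: 'babbababb'
Finding runs of a's and applying greedy matching:
  Run at pos 1: 'a' (length 1)
  Run at pos 4: 'a' (length 1)
  Run at pos 6: 'a' (length 1)
Matches: []
Count: 0

0


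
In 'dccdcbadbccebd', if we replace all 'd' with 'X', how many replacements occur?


re.sub('d', 'X', text) replaces every occurrence of 'd' with 'X'.
Text: 'dccdcbadbccebd'
Scanning for 'd':
  pos 0: 'd' -> replacement #1
  pos 3: 'd' -> replacement #2
  pos 7: 'd' -> replacement #3
  pos 13: 'd' -> replacement #4
Total replacements: 4

4


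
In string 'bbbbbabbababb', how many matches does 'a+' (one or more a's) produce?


Pattern 'a+' matches one or more consecutive a's.
String: 'bbbbbabbababb'
Scanning for runs of a:
  Match 1: 'a' (length 1)
  Match 2: 'a' (length 1)
  Match 3: 'a' (length 1)
Total matches: 3

3


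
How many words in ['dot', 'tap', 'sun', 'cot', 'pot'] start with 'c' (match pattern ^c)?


Pattern ^c anchors to start of word. Check which words begin with 'c':
  'dot' -> no
  'tap' -> no
  'sun' -> no
  'cot' -> MATCH (starts with 'c')
  'pot' -> no
Matching words: ['cot']
Count: 1

1


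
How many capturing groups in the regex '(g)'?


To count capturing groups, count each '(' that starts a group.
Pattern: '(g)'
Walking through the pattern:
  Position 0: '(' -> group #1
Total capturing groups: 1

1


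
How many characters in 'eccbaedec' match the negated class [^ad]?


Negated class [^ad] matches any char NOT in {a, d}
Scanning 'eccbaedec':
  pos 0: 'e' -> MATCH
  pos 1: 'c' -> MATCH
  pos 2: 'c' -> MATCH
  pos 3: 'b' -> MATCH
  pos 4: 'a' -> no (excluded)
  pos 5: 'e' -> MATCH
  pos 6: 'd' -> no (excluded)
  pos 7: 'e' -> MATCH
  pos 8: 'c' -> MATCH
Total matches: 7

7


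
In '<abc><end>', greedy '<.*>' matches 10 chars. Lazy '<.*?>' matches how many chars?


Greedy '<.*>' tries to match as MUCH as possible.
Lazy '<.*?>' tries to match as LITTLE as possible.

String: '<abc><end>'
Greedy '<.*>' starts at first '<' and extends to the LAST '>': '<abc><end>' (10 chars)
Lazy '<.*?>' starts at first '<' and stops at the FIRST '>': '<abc>' (5 chars)

5


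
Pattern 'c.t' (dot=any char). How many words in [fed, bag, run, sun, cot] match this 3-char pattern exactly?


Pattern 'c.t' means: starts with 'c', any single char, ends with 't'.
Checking each word (must be exactly 3 chars):
  'fed' (len=3): no
  'bag' (len=3): no
  'run' (len=3): no
  'sun' (len=3): no
  'cot' (len=3): MATCH
Matching words: ['cot']
Total: 1

1


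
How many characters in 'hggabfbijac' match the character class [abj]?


Character class [abj] matches any of: {a, b, j}
Scanning string 'hggabfbijac' character by character:
  pos 0: 'h' -> no
  pos 1: 'g' -> no
  pos 2: 'g' -> no
  pos 3: 'a' -> MATCH
  pos 4: 'b' -> MATCH
  pos 5: 'f' -> no
  pos 6: 'b' -> MATCH
  pos 7: 'i' -> no
  pos 8: 'j' -> MATCH
  pos 9: 'a' -> MATCH
  pos 10: 'c' -> no
Total matches: 5

5


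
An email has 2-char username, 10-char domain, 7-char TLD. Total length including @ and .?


An email address has format: username@domain.tld
Username length: 2
'@' character: 1
Domain length: 10
'.' character: 1
TLD length: 7
Total = 2 + 1 + 10 + 1 + 7 = 21

21


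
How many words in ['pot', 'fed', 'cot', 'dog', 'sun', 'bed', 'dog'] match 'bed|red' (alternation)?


Alternation 'bed|red' matches either 'bed' or 'red'.
Checking each word:
  'pot' -> no
  'fed' -> no
  'cot' -> no
  'dog' -> no
  'sun' -> no
  'bed' -> MATCH
  'dog' -> no
Matches: ['bed']
Count: 1

1


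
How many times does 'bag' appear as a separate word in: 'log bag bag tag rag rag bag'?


Scanning each word for exact match 'bag':
  Word 1: 'log' -> no
  Word 2: 'bag' -> MATCH
  Word 3: 'bag' -> MATCH
  Word 4: 'tag' -> no
  Word 5: 'rag' -> no
  Word 6: 'rag' -> no
  Word 7: 'bag' -> MATCH
Total matches: 3

3


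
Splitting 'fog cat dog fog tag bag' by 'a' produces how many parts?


Splitting by 'a' breaks the string at each occurrence of the separator.
Text: 'fog cat dog fog tag bag'
Parts after split:
  Part 1: 'fog c'
  Part 2: 't dog fog t'
  Part 3: 'g b'
  Part 4: 'g'
Total parts: 4

4


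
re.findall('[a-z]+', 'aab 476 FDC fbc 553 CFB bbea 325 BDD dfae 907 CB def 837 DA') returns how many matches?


Pattern '[a-z]+' finds one or more lowercase letters.
Text: 'aab 476 FDC fbc 553 CFB bbea 325 BDD dfae 907 CB def 837 DA'
Scanning for matches:
  Match 1: 'aab'
  Match 2: 'fbc'
  Match 3: 'bbea'
  Match 4: 'dfae'
  Match 5: 'def'
Total matches: 5

5


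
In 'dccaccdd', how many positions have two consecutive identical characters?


Looking for consecutive identical characters in 'dccaccdd':
  pos 0-1: 'd' vs 'c' -> different
  pos 1-2: 'c' vs 'c' -> MATCH ('cc')
  pos 2-3: 'c' vs 'a' -> different
  pos 3-4: 'a' vs 'c' -> different
  pos 4-5: 'c' vs 'c' -> MATCH ('cc')
  pos 5-6: 'c' vs 'd' -> different
  pos 6-7: 'd' vs 'd' -> MATCH ('dd')
Consecutive identical pairs: ['cc', 'cc', 'dd']
Count: 3

3


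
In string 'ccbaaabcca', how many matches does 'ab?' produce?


Pattern 'ab?' matches 'a' optionally followed by 'b'.
String: 'ccbaaabcca'
Scanning left to right for 'a' then checking next char:
  Match 1: 'a' (a not followed by b)
  Match 2: 'a' (a not followed by b)
  Match 3: 'ab' (a followed by b)
  Match 4: 'a' (a not followed by b)
Total matches: 4

4


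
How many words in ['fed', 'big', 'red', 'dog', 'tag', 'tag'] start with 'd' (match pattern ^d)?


Pattern ^d anchors to start of word. Check which words begin with 'd':
  'fed' -> no
  'big' -> no
  'red' -> no
  'dog' -> MATCH (starts with 'd')
  'tag' -> no
  'tag' -> no
Matching words: ['dog']
Count: 1

1


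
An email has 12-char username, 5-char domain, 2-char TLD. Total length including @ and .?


An email address has format: username@domain.tld
Username length: 12
'@' character: 1
Domain length: 5
'.' character: 1
TLD length: 2
Total = 12 + 1 + 5 + 1 + 2 = 21

21


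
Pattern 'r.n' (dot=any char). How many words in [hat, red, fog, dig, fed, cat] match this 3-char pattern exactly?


Pattern 'r.n' means: starts with 'r', any single char, ends with 'n'.
Checking each word (must be exactly 3 chars):
  'hat' (len=3): no
  'red' (len=3): no
  'fog' (len=3): no
  'dig' (len=3): no
  'fed' (len=3): no
  'cat' (len=3): no
Matching words: []
Total: 0

0


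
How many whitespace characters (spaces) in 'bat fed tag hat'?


\s matches whitespace characters (spaces, tabs, etc.).
Text: 'bat fed tag hat'
This text has 4 words separated by spaces.
Number of spaces = number of words - 1 = 4 - 1 = 3

3


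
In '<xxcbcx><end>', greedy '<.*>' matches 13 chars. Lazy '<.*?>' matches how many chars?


Greedy '<.*>' tries to match as MUCH as possible.
Lazy '<.*?>' tries to match as LITTLE as possible.

String: '<xxcbcx><end>'
Greedy '<.*>' starts at first '<' and extends to the LAST '>': '<xxcbcx><end>' (13 chars)
Lazy '<.*?>' starts at first '<' and stops at the FIRST '>': '<xxcbcx>' (8 chars)

8


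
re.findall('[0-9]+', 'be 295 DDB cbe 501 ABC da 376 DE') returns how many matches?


Pattern '[0-9]+' finds one or more digits.
Text: 'be 295 DDB cbe 501 ABC da 376 DE'
Scanning for matches:
  Match 1: '295'
  Match 2: '501'
  Match 3: '376'
Total matches: 3

3


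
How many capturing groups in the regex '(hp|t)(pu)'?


To count capturing groups, count each '(' that starts a group.
Pattern: '(hp|t)(pu)'
Walking through the pattern:
  Position 0: '(' -> group #1
  Position 6: '(' -> group #2
Total capturing groups: 2

2


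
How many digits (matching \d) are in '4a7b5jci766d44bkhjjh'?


\d matches any digit 0-9.
Scanning '4a7b5jci766d44bkhjjh':
  pos 0: '4' -> DIGIT
  pos 2: '7' -> DIGIT
  pos 4: '5' -> DIGIT
  pos 8: '7' -> DIGIT
  pos 9: '6' -> DIGIT
  pos 10: '6' -> DIGIT
  pos 12: '4' -> DIGIT
  pos 13: '4' -> DIGIT
Digits found: ['4', '7', '5', '7', '6', '6', '4', '4']
Total: 8

8


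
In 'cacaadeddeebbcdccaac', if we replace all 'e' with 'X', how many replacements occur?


re.sub('e', 'X', text) replaces every occurrence of 'e' with 'X'.
Text: 'cacaadeddeebbcdccaac'
Scanning for 'e':
  pos 6: 'e' -> replacement #1
  pos 9: 'e' -> replacement #2
  pos 10: 'e' -> replacement #3
Total replacements: 3

3


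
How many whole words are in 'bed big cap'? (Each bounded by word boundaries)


Word boundaries (\b) mark the start/end of each word.
Text: 'bed big cap'
Splitting by whitespace:
  Word 1: 'bed'
  Word 2: 'big'
  Word 3: 'cap'
Total whole words: 3

3


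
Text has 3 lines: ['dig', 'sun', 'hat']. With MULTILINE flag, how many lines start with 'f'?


With MULTILINE flag, ^ matches the start of each line.
Lines: ['dig', 'sun', 'hat']
Checking which lines start with 'f':
  Line 1: 'dig' -> no
  Line 2: 'sun' -> no
  Line 3: 'hat' -> no
Matching lines: []
Count: 0

0


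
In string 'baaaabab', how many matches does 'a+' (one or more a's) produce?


Pattern 'a+' matches one or more consecutive a's.
String: 'baaaabab'
Scanning for runs of a:
  Match 1: 'aaaa' (length 4)
  Match 2: 'a' (length 1)
Total matches: 2

2


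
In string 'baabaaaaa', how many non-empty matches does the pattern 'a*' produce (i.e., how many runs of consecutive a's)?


Pattern 'a*' matches zero or more a's. We want non-empty runs of consecutive a's.
String: 'baabaaaaa'
Walking through the string to find runs of a's:
  Run 1: positions 1-2 -> 'aa'
  Run 2: positions 4-8 -> 'aaaaa'
Non-empty runs found: ['aa', 'aaaaa']
Count: 2

2


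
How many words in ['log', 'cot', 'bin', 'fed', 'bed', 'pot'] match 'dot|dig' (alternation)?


Alternation 'dot|dig' matches either 'dot' or 'dig'.
Checking each word:
  'log' -> no
  'cot' -> no
  'bin' -> no
  'fed' -> no
  'bed' -> no
  'pot' -> no
Matches: []
Count: 0

0


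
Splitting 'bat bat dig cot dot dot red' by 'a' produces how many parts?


Splitting by 'a' breaks the string at each occurrence of the separator.
Text: 'bat bat dig cot dot dot red'
Parts after split:
  Part 1: 'b'
  Part 2: 't b'
  Part 3: 't dig cot dot dot red'
Total parts: 3

3


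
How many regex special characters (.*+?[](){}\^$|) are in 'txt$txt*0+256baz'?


Regex special characters are: . * + ? [ ] ( ) { } \ ^ $ |
Scanning 'txt$txt*0+256baz':
  pos 3: '$' -> SPECIAL
  pos 7: '*' -> SPECIAL
  pos 9: '+' -> SPECIAL
Special chars found: ['$', '*', '+']
Total: 3

3


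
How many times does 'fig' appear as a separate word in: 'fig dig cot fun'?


Scanning each word for exact match 'fig':
  Word 1: 'fig' -> MATCH
  Word 2: 'dig' -> no
  Word 3: 'cot' -> no
  Word 4: 'fun' -> no
Total matches: 1

1


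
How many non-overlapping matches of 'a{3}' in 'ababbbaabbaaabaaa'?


Pattern 'a{3}' matches exactly 3 consecutive a's (greedy, non-overlapping).
String: 'ababbbaabbaaabaaa'
Scanning for runs of a's:
  Run at pos 0: 'a' (length 1) -> 0 match(es)
  Run at pos 2: 'a' (length 1) -> 0 match(es)
  Run at pos 6: 'aa' (length 2) -> 0 match(es)
  Run at pos 10: 'aaa' (length 3) -> 1 match(es)
  Run at pos 14: 'aaa' (length 3) -> 1 match(es)
Matches found: ['aaa', 'aaa']
Total: 2

2


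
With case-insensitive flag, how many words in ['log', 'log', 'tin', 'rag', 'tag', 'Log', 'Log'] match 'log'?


Case-insensitive matching: compare each word's lowercase form to 'log'.
  'log' -> lower='log' -> MATCH
  'log' -> lower='log' -> MATCH
  'tin' -> lower='tin' -> no
  'rag' -> lower='rag' -> no
  'tag' -> lower='tag' -> no
  'Log' -> lower='log' -> MATCH
  'Log' -> lower='log' -> MATCH
Matches: ['log', 'log', 'Log', 'Log']
Count: 4

4


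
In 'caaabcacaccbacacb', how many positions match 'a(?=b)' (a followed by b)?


Lookahead 'a(?=b)' matches 'a' only when followed by 'b'.
String: 'caaabcacaccbacacb'
Checking each position where char is 'a':
  pos 1: 'a' -> no (next='a')
  pos 2: 'a' -> no (next='a')
  pos 3: 'a' -> MATCH (next='b')
  pos 6: 'a' -> no (next='c')
  pos 8: 'a' -> no (next='c')
  pos 12: 'a' -> no (next='c')
  pos 14: 'a' -> no (next='c')
Matching positions: [3]
Count: 1

1


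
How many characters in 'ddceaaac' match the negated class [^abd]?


Negated class [^abd] matches any char NOT in {a, b, d}
Scanning 'ddceaaac':
  pos 0: 'd' -> no (excluded)
  pos 1: 'd' -> no (excluded)
  pos 2: 'c' -> MATCH
  pos 3: 'e' -> MATCH
  pos 4: 'a' -> no (excluded)
  pos 5: 'a' -> no (excluded)
  pos 6: 'a' -> no (excluded)
  pos 7: 'c' -> MATCH
Total matches: 3

3


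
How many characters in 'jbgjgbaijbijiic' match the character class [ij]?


Character class [ij] matches any of: {i, j}
Scanning string 'jbgjgbaijbijiic' character by character:
  pos 0: 'j' -> MATCH
  pos 1: 'b' -> no
  pos 2: 'g' -> no
  pos 3: 'j' -> MATCH
  pos 4: 'g' -> no
  pos 5: 'b' -> no
  pos 6: 'a' -> no
  pos 7: 'i' -> MATCH
  pos 8: 'j' -> MATCH
  pos 9: 'b' -> no
  pos 10: 'i' -> MATCH
  pos 11: 'j' -> MATCH
  pos 12: 'i' -> MATCH
  pos 13: 'i' -> MATCH
  pos 14: 'c' -> no
Total matches: 8

8


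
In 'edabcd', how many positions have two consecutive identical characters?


Looking for consecutive identical characters in 'edabcd':
  pos 0-1: 'e' vs 'd' -> different
  pos 1-2: 'd' vs 'a' -> different
  pos 2-3: 'a' vs 'b' -> different
  pos 3-4: 'b' vs 'c' -> different
  pos 4-5: 'c' vs 'd' -> different
Consecutive identical pairs: []
Count: 0

0


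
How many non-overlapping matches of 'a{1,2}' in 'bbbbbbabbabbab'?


Pattern 'a{1,2}' matches between 1 and 2 consecutive a's (greedy).
String: 'bbbbbbabbabbab'
Finding runs of a's and applying greedy matching:
  Run at pos 6: 'a' (length 1)
  Run at pos 9: 'a' (length 1)
  Run at pos 12: 'a' (length 1)
Matches: ['a', 'a', 'a']
Count: 3

3


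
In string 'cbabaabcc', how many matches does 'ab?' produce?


Pattern 'ab?' matches 'a' optionally followed by 'b'.
String: 'cbabaabcc'
Scanning left to right for 'a' then checking next char:
  Match 1: 'ab' (a followed by b)
  Match 2: 'a' (a not followed by b)
  Match 3: 'ab' (a followed by b)
Total matches: 3

3


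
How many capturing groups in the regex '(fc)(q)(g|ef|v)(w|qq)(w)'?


To count capturing groups, count each '(' that starts a group.
Pattern: '(fc)(q)(g|ef|v)(w|qq)(w)'
Walking through the pattern:
  Position 0: '(' -> group #1
  Position 4: '(' -> group #2
  Position 7: '(' -> group #3
  Position 15: '(' -> group #4
  Position 21: '(' -> group #5
Total capturing groups: 5

5


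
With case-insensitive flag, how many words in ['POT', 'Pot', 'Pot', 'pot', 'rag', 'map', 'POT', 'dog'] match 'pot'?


Case-insensitive matching: compare each word's lowercase form to 'pot'.
  'POT' -> lower='pot' -> MATCH
  'Pot' -> lower='pot' -> MATCH
  'Pot' -> lower='pot' -> MATCH
  'pot' -> lower='pot' -> MATCH
  'rag' -> lower='rag' -> no
  'map' -> lower='map' -> no
  'POT' -> lower='pot' -> MATCH
  'dog' -> lower='dog' -> no
Matches: ['POT', 'Pot', 'Pot', 'pot', 'POT']
Count: 5

5


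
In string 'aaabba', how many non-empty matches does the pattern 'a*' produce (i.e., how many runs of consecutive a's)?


Pattern 'a*' matches zero or more a's. We want non-empty runs of consecutive a's.
String: 'aaabba'
Walking through the string to find runs of a's:
  Run 1: positions 0-2 -> 'aaa'
  Run 2: positions 5-5 -> 'a'
Non-empty runs found: ['aaa', 'a']
Count: 2

2


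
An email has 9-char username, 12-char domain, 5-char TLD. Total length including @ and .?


An email address has format: username@domain.tld
Username length: 9
'@' character: 1
Domain length: 12
'.' character: 1
TLD length: 5
Total = 9 + 1 + 12 + 1 + 5 = 28

28


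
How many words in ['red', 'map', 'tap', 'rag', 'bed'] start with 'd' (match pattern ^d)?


Pattern ^d anchors to start of word. Check which words begin with 'd':
  'red' -> no
  'map' -> no
  'tap' -> no
  'rag' -> no
  'bed' -> no
Matching words: []
Count: 0

0


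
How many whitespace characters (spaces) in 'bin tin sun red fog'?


\s matches whitespace characters (spaces, tabs, etc.).
Text: 'bin tin sun red fog'
This text has 5 words separated by spaces.
Number of spaces = number of words - 1 = 5 - 1 = 4

4


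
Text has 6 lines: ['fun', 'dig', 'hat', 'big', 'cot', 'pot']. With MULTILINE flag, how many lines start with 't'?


With MULTILINE flag, ^ matches the start of each line.
Lines: ['fun', 'dig', 'hat', 'big', 'cot', 'pot']
Checking which lines start with 't':
  Line 1: 'fun' -> no
  Line 2: 'dig' -> no
  Line 3: 'hat' -> no
  Line 4: 'big' -> no
  Line 5: 'cot' -> no
  Line 6: 'pot' -> no
Matching lines: []
Count: 0

0


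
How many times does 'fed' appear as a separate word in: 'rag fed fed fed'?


Scanning each word for exact match 'fed':
  Word 1: 'rag' -> no
  Word 2: 'fed' -> MATCH
  Word 3: 'fed' -> MATCH
  Word 4: 'fed' -> MATCH
Total matches: 3

3


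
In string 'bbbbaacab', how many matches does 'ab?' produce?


Pattern 'ab?' matches 'a' optionally followed by 'b'.
String: 'bbbbaacab'
Scanning left to right for 'a' then checking next char:
  Match 1: 'a' (a not followed by b)
  Match 2: 'a' (a not followed by b)
  Match 3: 'ab' (a followed by b)
Total matches: 3

3


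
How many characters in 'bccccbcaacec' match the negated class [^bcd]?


Negated class [^bcd] matches any char NOT in {b, c, d}
Scanning 'bccccbcaacec':
  pos 0: 'b' -> no (excluded)
  pos 1: 'c' -> no (excluded)
  pos 2: 'c' -> no (excluded)
  pos 3: 'c' -> no (excluded)
  pos 4: 'c' -> no (excluded)
  pos 5: 'b' -> no (excluded)
  pos 6: 'c' -> no (excluded)
  pos 7: 'a' -> MATCH
  pos 8: 'a' -> MATCH
  pos 9: 'c' -> no (excluded)
  pos 10: 'e' -> MATCH
  pos 11: 'c' -> no (excluded)
Total matches: 3

3


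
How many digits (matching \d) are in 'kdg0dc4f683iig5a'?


\d matches any digit 0-9.
Scanning 'kdg0dc4f683iig5a':
  pos 3: '0' -> DIGIT
  pos 6: '4' -> DIGIT
  pos 8: '6' -> DIGIT
  pos 9: '8' -> DIGIT
  pos 10: '3' -> DIGIT
  pos 14: '5' -> DIGIT
Digits found: ['0', '4', '6', '8', '3', '5']
Total: 6

6


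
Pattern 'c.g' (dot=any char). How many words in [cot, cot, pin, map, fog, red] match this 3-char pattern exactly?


Pattern 'c.g' means: starts with 'c', any single char, ends with 'g'.
Checking each word (must be exactly 3 chars):
  'cot' (len=3): no
  'cot' (len=3): no
  'pin' (len=3): no
  'map' (len=3): no
  'fog' (len=3): no
  'red' (len=3): no
Matching words: []
Total: 0

0


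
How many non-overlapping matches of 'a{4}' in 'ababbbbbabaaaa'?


Pattern 'a{4}' matches exactly 4 consecutive a's (greedy, non-overlapping).
String: 'ababbbbbabaaaa'
Scanning for runs of a's:
  Run at pos 0: 'a' (length 1) -> 0 match(es)
  Run at pos 2: 'a' (length 1) -> 0 match(es)
  Run at pos 8: 'a' (length 1) -> 0 match(es)
  Run at pos 10: 'aaaa' (length 4) -> 1 match(es)
Matches found: ['aaaa']
Total: 1

1


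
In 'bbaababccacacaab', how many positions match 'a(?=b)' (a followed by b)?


Lookahead 'a(?=b)' matches 'a' only when followed by 'b'.
String: 'bbaababccacacaab'
Checking each position where char is 'a':
  pos 2: 'a' -> no (next='a')
  pos 3: 'a' -> MATCH (next='b')
  pos 5: 'a' -> MATCH (next='b')
  pos 9: 'a' -> no (next='c')
  pos 11: 'a' -> no (next='c')
  pos 13: 'a' -> no (next='a')
  pos 14: 'a' -> MATCH (next='b')
Matching positions: [3, 5, 14]
Count: 3

3


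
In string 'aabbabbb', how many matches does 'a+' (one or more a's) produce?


Pattern 'a+' matches one or more consecutive a's.
String: 'aabbabbb'
Scanning for runs of a:
  Match 1: 'aa' (length 2)
  Match 2: 'a' (length 1)
Total matches: 2

2


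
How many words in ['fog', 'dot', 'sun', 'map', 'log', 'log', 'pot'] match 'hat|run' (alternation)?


Alternation 'hat|run' matches either 'hat' or 'run'.
Checking each word:
  'fog' -> no
  'dot' -> no
  'sun' -> no
  'map' -> no
  'log' -> no
  'log' -> no
  'pot' -> no
Matches: []
Count: 0

0


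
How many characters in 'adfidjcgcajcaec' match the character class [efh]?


Character class [efh] matches any of: {e, f, h}
Scanning string 'adfidjcgcajcaec' character by character:
  pos 0: 'a' -> no
  pos 1: 'd' -> no
  pos 2: 'f' -> MATCH
  pos 3: 'i' -> no
  pos 4: 'd' -> no
  pos 5: 'j' -> no
  pos 6: 'c' -> no
  pos 7: 'g' -> no
  pos 8: 'c' -> no
  pos 9: 'a' -> no
  pos 10: 'j' -> no
  pos 11: 'c' -> no
  pos 12: 'a' -> no
  pos 13: 'e' -> MATCH
  pos 14: 'c' -> no
Total matches: 2

2


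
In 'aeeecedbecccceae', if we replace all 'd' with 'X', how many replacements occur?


re.sub('d', 'X', text) replaces every occurrence of 'd' with 'X'.
Text: 'aeeecedbecccceae'
Scanning for 'd':
  pos 6: 'd' -> replacement #1
Total replacements: 1

1


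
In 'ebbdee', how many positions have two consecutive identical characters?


Looking for consecutive identical characters in 'ebbdee':
  pos 0-1: 'e' vs 'b' -> different
  pos 1-2: 'b' vs 'b' -> MATCH ('bb')
  pos 2-3: 'b' vs 'd' -> different
  pos 3-4: 'd' vs 'e' -> different
  pos 4-5: 'e' vs 'e' -> MATCH ('ee')
Consecutive identical pairs: ['bb', 'ee']
Count: 2

2


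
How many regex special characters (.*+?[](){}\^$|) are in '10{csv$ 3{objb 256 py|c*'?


Regex special characters are: . * + ? [ ] ( ) { } \ ^ $ |
Scanning '10{csv$ 3{objb 256 py|c*':
  pos 2: '{' -> SPECIAL
  pos 6: '$' -> SPECIAL
  pos 9: '{' -> SPECIAL
  pos 21: '|' -> SPECIAL
  pos 23: '*' -> SPECIAL
Special chars found: ['{', '$', '{', '|', '*']
Total: 5

5


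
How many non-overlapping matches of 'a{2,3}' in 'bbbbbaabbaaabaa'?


Pattern 'a{2,3}' matches between 2 and 3 consecutive a's (greedy).
String: 'bbbbbaabbaaabaa'
Finding runs of a's and applying greedy matching:
  Run at pos 5: 'aa' (length 2)
  Run at pos 9: 'aaa' (length 3)
  Run at pos 13: 'aa' (length 2)
Matches: ['aa', 'aaa', 'aa']
Count: 3

3


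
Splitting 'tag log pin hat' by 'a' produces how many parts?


Splitting by 'a' breaks the string at each occurrence of the separator.
Text: 'tag log pin hat'
Parts after split:
  Part 1: 't'
  Part 2: 'g log pin h'
  Part 3: 't'
Total parts: 3

3


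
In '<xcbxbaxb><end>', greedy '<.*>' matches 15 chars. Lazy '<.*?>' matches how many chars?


Greedy '<.*>' tries to match as MUCH as possible.
Lazy '<.*?>' tries to match as LITTLE as possible.

String: '<xcbxbaxb><end>'
Greedy '<.*>' starts at first '<' and extends to the LAST '>': '<xcbxbaxb><end>' (15 chars)
Lazy '<.*?>' starts at first '<' and stops at the FIRST '>': '<xcbxbaxb>' (10 chars)

10


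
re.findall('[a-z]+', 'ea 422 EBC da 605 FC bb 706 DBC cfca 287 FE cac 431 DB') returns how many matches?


Pattern '[a-z]+' finds one or more lowercase letters.
Text: 'ea 422 EBC da 605 FC bb 706 DBC cfca 287 FE cac 431 DB'
Scanning for matches:
  Match 1: 'ea'
  Match 2: 'da'
  Match 3: 'bb'
  Match 4: 'cfca'
  Match 5: 'cac'
Total matches: 5

5


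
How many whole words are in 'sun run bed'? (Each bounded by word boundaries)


Word boundaries (\b) mark the start/end of each word.
Text: 'sun run bed'
Splitting by whitespace:
  Word 1: 'sun'
  Word 2: 'run'
  Word 3: 'bed'
Total whole words: 3

3


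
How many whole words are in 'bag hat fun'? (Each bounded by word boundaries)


Word boundaries (\b) mark the start/end of each word.
Text: 'bag hat fun'
Splitting by whitespace:
  Word 1: 'bag'
  Word 2: 'hat'
  Word 3: 'fun'
Total whole words: 3

3


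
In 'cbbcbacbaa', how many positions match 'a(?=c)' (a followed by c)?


Lookahead 'a(?=c)' matches 'a' only when followed by 'c'.
String: 'cbbcbacbaa'
Checking each position where char is 'a':
  pos 5: 'a' -> MATCH (next='c')
  pos 8: 'a' -> no (next='a')
Matching positions: [5]
Count: 1

1


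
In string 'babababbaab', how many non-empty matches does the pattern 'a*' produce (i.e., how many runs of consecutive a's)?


Pattern 'a*' matches zero or more a's. We want non-empty runs of consecutive a's.
String: 'babababbaab'
Walking through the string to find runs of a's:
  Run 1: positions 1-1 -> 'a'
  Run 2: positions 3-3 -> 'a'
  Run 3: positions 5-5 -> 'a'
  Run 4: positions 8-9 -> 'aa'
Non-empty runs found: ['a', 'a', 'a', 'aa']
Count: 4

4


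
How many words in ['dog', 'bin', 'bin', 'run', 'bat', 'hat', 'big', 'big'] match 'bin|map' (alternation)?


Alternation 'bin|map' matches either 'bin' or 'map'.
Checking each word:
  'dog' -> no
  'bin' -> MATCH
  'bin' -> MATCH
  'run' -> no
  'bat' -> no
  'hat' -> no
  'big' -> no
  'big' -> no
Matches: ['bin', 'bin']
Count: 2

2


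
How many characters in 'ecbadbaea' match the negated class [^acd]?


Negated class [^acd] matches any char NOT in {a, c, d}
Scanning 'ecbadbaea':
  pos 0: 'e' -> MATCH
  pos 1: 'c' -> no (excluded)
  pos 2: 'b' -> MATCH
  pos 3: 'a' -> no (excluded)
  pos 4: 'd' -> no (excluded)
  pos 5: 'b' -> MATCH
  pos 6: 'a' -> no (excluded)
  pos 7: 'e' -> MATCH
  pos 8: 'a' -> no (excluded)
Total matches: 4

4


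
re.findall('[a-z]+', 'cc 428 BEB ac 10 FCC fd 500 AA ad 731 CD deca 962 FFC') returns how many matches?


Pattern '[a-z]+' finds one or more lowercase letters.
Text: 'cc 428 BEB ac 10 FCC fd 500 AA ad 731 CD deca 962 FFC'
Scanning for matches:
  Match 1: 'cc'
  Match 2: 'ac'
  Match 3: 'fd'
  Match 4: 'ad'
  Match 5: 'deca'
Total matches: 5

5


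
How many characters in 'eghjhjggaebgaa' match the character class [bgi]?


Character class [bgi] matches any of: {b, g, i}
Scanning string 'eghjhjggaebgaa' character by character:
  pos 0: 'e' -> no
  pos 1: 'g' -> MATCH
  pos 2: 'h' -> no
  pos 3: 'j' -> no
  pos 4: 'h' -> no
  pos 5: 'j' -> no
  pos 6: 'g' -> MATCH
  pos 7: 'g' -> MATCH
  pos 8: 'a' -> no
  pos 9: 'e' -> no
  pos 10: 'b' -> MATCH
  pos 11: 'g' -> MATCH
  pos 12: 'a' -> no
  pos 13: 'a' -> no
Total matches: 5

5


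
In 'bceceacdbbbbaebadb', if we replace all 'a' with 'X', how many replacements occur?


re.sub('a', 'X', text) replaces every occurrence of 'a' with 'X'.
Text: 'bceceacdbbbbaebadb'
Scanning for 'a':
  pos 5: 'a' -> replacement #1
  pos 12: 'a' -> replacement #2
  pos 15: 'a' -> replacement #3
Total replacements: 3

3


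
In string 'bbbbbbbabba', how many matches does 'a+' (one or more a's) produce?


Pattern 'a+' matches one or more consecutive a's.
String: 'bbbbbbbabba'
Scanning for runs of a:
  Match 1: 'a' (length 1)
  Match 2: 'a' (length 1)
Total matches: 2

2


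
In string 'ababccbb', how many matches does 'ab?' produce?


Pattern 'ab?' matches 'a' optionally followed by 'b'.
String: 'ababccbb'
Scanning left to right for 'a' then checking next char:
  Match 1: 'ab' (a followed by b)
  Match 2: 'ab' (a followed by b)
Total matches: 2

2


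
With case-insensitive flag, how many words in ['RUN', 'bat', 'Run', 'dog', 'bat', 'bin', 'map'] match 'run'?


Case-insensitive matching: compare each word's lowercase form to 'run'.
  'RUN' -> lower='run' -> MATCH
  'bat' -> lower='bat' -> no
  'Run' -> lower='run' -> MATCH
  'dog' -> lower='dog' -> no
  'bat' -> lower='bat' -> no
  'bin' -> lower='bin' -> no
  'map' -> lower='map' -> no
Matches: ['RUN', 'Run']
Count: 2

2


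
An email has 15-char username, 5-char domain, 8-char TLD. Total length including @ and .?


An email address has format: username@domain.tld
Username length: 15
'@' character: 1
Domain length: 5
'.' character: 1
TLD length: 8
Total = 15 + 1 + 5 + 1 + 8 = 30

30


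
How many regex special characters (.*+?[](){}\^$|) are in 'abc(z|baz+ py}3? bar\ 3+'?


Regex special characters are: . * + ? [ ] ( ) { } \ ^ $ |
Scanning 'abc(z|baz+ py}3? bar\ 3+':
  pos 3: '(' -> SPECIAL
  pos 5: '|' -> SPECIAL
  pos 9: '+' -> SPECIAL
  pos 13: '}' -> SPECIAL
  pos 15: '?' -> SPECIAL
  pos 20: '\' -> SPECIAL
  pos 23: '+' -> SPECIAL
Special chars found: ['(', '|', '+', '}', '?', '\\', '+']
Total: 7

7


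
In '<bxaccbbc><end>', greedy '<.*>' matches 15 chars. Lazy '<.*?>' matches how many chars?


Greedy '<.*>' tries to match as MUCH as possible.
Lazy '<.*?>' tries to match as LITTLE as possible.

String: '<bxaccbbc><end>'
Greedy '<.*>' starts at first '<' and extends to the LAST '>': '<bxaccbbc><end>' (15 chars)
Lazy '<.*?>' starts at first '<' and stops at the FIRST '>': '<bxaccbbc>' (10 chars)

10


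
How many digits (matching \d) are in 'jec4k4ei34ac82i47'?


\d matches any digit 0-9.
Scanning 'jec4k4ei34ac82i47':
  pos 3: '4' -> DIGIT
  pos 5: '4' -> DIGIT
  pos 8: '3' -> DIGIT
  pos 9: '4' -> DIGIT
  pos 12: '8' -> DIGIT
  pos 13: '2' -> DIGIT
  pos 15: '4' -> DIGIT
  pos 16: '7' -> DIGIT
Digits found: ['4', '4', '3', '4', '8', '2', '4', '7']
Total: 8

8


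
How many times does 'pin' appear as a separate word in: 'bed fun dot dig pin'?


Scanning each word for exact match 'pin':
  Word 1: 'bed' -> no
  Word 2: 'fun' -> no
  Word 3: 'dot' -> no
  Word 4: 'dig' -> no
  Word 5: 'pin' -> MATCH
Total matches: 1

1


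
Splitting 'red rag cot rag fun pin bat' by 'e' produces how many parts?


Splitting by 'e' breaks the string at each occurrence of the separator.
Text: 'red rag cot rag fun pin bat'
Parts after split:
  Part 1: 'r'
  Part 2: 'd rag cot rag fun pin bat'
Total parts: 2

2


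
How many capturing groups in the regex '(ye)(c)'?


To count capturing groups, count each '(' that starts a group.
Pattern: '(ye)(c)'
Walking through the pattern:
  Position 0: '(' -> group #1
  Position 4: '(' -> group #2
Total capturing groups: 2

2


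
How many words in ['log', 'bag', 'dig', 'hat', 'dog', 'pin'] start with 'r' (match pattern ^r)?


Pattern ^r anchors to start of word. Check which words begin with 'r':
  'log' -> no
  'bag' -> no
  'dig' -> no
  'hat' -> no
  'dog' -> no
  'pin' -> no
Matching words: []
Count: 0

0


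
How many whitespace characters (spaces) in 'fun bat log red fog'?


\s matches whitespace characters (spaces, tabs, etc.).
Text: 'fun bat log red fog'
This text has 5 words separated by spaces.
Number of spaces = number of words - 1 = 5 - 1 = 4

4


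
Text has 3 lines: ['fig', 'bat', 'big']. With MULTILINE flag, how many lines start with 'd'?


With MULTILINE flag, ^ matches the start of each line.
Lines: ['fig', 'bat', 'big']
Checking which lines start with 'd':
  Line 1: 'fig' -> no
  Line 2: 'bat' -> no
  Line 3: 'big' -> no
Matching lines: []
Count: 0

0


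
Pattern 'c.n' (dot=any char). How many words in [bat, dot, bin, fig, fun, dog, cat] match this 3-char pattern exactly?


Pattern 'c.n' means: starts with 'c', any single char, ends with 'n'.
Checking each word (must be exactly 3 chars):
  'bat' (len=3): no
  'dot' (len=3): no
  'bin' (len=3): no
  'fig' (len=3): no
  'fun' (len=3): no
  'dog' (len=3): no
  'cat' (len=3): no
Matching words: []
Total: 0

0


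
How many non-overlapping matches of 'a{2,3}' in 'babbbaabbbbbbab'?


Pattern 'a{2,3}' matches between 2 and 3 consecutive a's (greedy).
String: 'babbbaabbbbbbab'
Finding runs of a's and applying greedy matching:
  Run at pos 1: 'a' (length 1)
  Run at pos 5: 'aa' (length 2)
  Run at pos 13: 'a' (length 1)
Matches: ['aa']
Count: 1

1


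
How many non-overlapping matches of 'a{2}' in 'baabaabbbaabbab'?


Pattern 'a{2}' matches exactly 2 consecutive a's (greedy, non-overlapping).
String: 'baabaabbbaabbab'
Scanning for runs of a's:
  Run at pos 1: 'aa' (length 2) -> 1 match(es)
  Run at pos 4: 'aa' (length 2) -> 1 match(es)
  Run at pos 9: 'aa' (length 2) -> 1 match(es)
  Run at pos 13: 'a' (length 1) -> 0 match(es)
Matches found: ['aa', 'aa', 'aa']
Total: 3

3


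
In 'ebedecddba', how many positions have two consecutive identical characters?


Looking for consecutive identical characters in 'ebedecddba':
  pos 0-1: 'e' vs 'b' -> different
  pos 1-2: 'b' vs 'e' -> different
  pos 2-3: 'e' vs 'd' -> different
  pos 3-4: 'd' vs 'e' -> different
  pos 4-5: 'e' vs 'c' -> different
  pos 5-6: 'c' vs 'd' -> different
  pos 6-7: 'd' vs 'd' -> MATCH ('dd')
  pos 7-8: 'd' vs 'b' -> different
  pos 8-9: 'b' vs 'a' -> different
Consecutive identical pairs: ['dd']
Count: 1

1
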